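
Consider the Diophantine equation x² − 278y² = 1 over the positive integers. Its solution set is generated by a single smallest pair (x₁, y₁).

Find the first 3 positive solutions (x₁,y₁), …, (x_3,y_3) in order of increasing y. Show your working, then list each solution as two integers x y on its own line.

d=278: √d = [16; 1,2,16,2,1,32] (ℓ=6, even), read p_5/q_5
a_0=16:  p_0=16·1+0=16,  q_0=16·0+1=1
…
a_3=16:  p_3=16·50+17=817,  q_3=16·3+1=49
a_4=2:  p_4=2·817+50=1684,  q_4=2·49+3=101
a_5=1:  p_5=1·1684+817=2501,  q_5=1·101+49=150
fundamental: x₁=2501, y₁=150  (since 6255001 − 278·22500 = 1)
k=2:  x_2 = 2501·2501+278·150·150 = 12510001,  y_2 = 2501·150+150·2501 = 750300
k=3:  x_3 = 2501·12510001+278·150·750300 = 62575022501,  y_3 = 2501·750300+150·12510001 = 3753000450

2501 150
12510001 750300
62575022501 3753000450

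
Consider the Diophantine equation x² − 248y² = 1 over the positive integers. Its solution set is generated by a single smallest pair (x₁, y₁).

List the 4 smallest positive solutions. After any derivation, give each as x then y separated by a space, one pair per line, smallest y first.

63 4
7937 504
999999 63500
125991937 8000496

d=248: √d = [15; 1,2,1,30] (ℓ=4, even), read p_3/q_3
k=0  a_k=15  p_k/q_k = 15/1
…
k=2  a_k=2  p_k/q_k = 47/3
k=3  a_k=1  p_k/q_k = 63/4
fundamental: x₁=63, y₁=4  (since 3969 − 248·16 = 1)
(x_2, y_2) = (63·63 + 248·4·4, 63·4 + 4·63) = (7937, 504)
(x_3, y_3) = (63·7937 + 248·4·504, 63·504 + 4·7937) = (999999, 63500)
(x_4, y_4) = (63·999999 + 248·4·63500, 63·63500 + 4·999999) = (125991937, 8000496)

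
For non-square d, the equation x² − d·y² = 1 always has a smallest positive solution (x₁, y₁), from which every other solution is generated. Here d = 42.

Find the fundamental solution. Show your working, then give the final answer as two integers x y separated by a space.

13 2

√42 → a₀=6, period (2,12); ℓ=2 even so k=1
i=0: a=6 ⇒ p=6, q=1
i=1: a=2 ⇒ p=13, q=2
(x₁, y₁) = (13, 2);  13² − 42·2² = 1 ✓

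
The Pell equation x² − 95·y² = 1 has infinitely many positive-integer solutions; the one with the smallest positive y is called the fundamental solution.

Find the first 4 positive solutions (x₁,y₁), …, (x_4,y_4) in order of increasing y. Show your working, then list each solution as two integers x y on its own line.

d=95: √d = [9; 1,2,1,18] (ℓ=4, even), read p_3/q_3
step 0: (9, 1)  from 9·(1,0) + (0,1)
step 1: (10, 1)  from 1·(9,1) + (1,0)
step 2: (29, 3)  from 2·(10,1) + (9,1)
step 3: (39, 4)  from 1·(29,3) + (10,1)
(x₁, y₁) = (39, 4);  39² − 95·4² = 1 ✓
(39+4√95)^2 = 3041 + 312√95
(39+4√95)^3 = 237159 + 24332√95
(39+4√95)^4 = 18495361 + 1897584√95

39 4
3041 312
237159 24332
18495361 1897584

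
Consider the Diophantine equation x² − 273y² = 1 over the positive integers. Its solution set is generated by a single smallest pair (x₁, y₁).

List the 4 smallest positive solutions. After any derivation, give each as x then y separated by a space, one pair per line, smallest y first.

727 44
1057057 63976
1536960151 93021060
2234739002497 135252557264

√273 = [16; 1,1,10,1,1,32, …], period ℓ=6 (even) → k=5
a_0=16:  p_0=16·1+0=16,  q_0=16·0+1=1
a_1=1:  p_1=1·16+1=17,  q_1=1·1+0=1
a_2=1:  p_2=1·17+16=33,  q_2=1·1+1=2
…
a_4=1:  p_4=1·347+33=380,  q_4=1·21+2=23
a_5=1:  p_5=1·380+347=727,  q_5=1·23+21=44
(x₁, y₁) = (727, 44);  727² − 273·44² = 1 ✓
n=2: (727,44)∘(727,44) = (727·727+273·44·44, 727·44+44·727) = (1057057,63976)
n=3: (1057057,63976)∘(727,44) = (727·1057057+273·44·63976, 727·63976+44·1057057) = (1536960151,93021060)
n=4: (1536960151,93021060)∘(727,44) = (727·1536960151+273·44·93021060, 727·93021060+44·1536960151) = (2234739002497,135252557264)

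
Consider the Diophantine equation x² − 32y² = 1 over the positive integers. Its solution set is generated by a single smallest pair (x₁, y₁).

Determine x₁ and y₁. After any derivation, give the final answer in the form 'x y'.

d=32: √d = [5; 1,1,1,10] (ℓ=4, even), read p_3/q_3
step 0: (5, 1)  from 5·(1,0) + (0,1)
step 1: (6, 1)  from 1·(5,1) + (1,0)
step 2: (11, 2)  from 1·(6,1) + (5,1)
step 3: (17, 3)  from 1·(11,2) + (6,1)
fundamental: x₁=17, y₁=3  (since 289 − 32·9 = 1)

17 3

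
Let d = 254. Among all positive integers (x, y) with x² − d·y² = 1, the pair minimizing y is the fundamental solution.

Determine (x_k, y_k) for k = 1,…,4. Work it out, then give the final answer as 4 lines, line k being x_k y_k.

[15; 1,14,1,30] for √254; ℓ=4 ⇒ convergent index 3
k=0  a_k=15  p_k/q_k = 15/1
k=1  a_k=1  p_k/q_k = 16/1
k=2  a_k=14  p_k/q_k = 239/15
k=3  a_k=1  p_k/q_k = 255/16
(x₁, y₁) = (255, 16);  255² − 254·16² = 1 ✓
n=2: (255,16)∘(255,16) = (255·255+254·16·16, 255·16+16·255) = (130049,8160)
n=3: (130049,8160)∘(255,16) = (255·130049+254·16·8160, 255·8160+16·130049) = (66324735,4161584)
n=4: (66324735,4161584)∘(255,16) = (255·66324735+254·16·4161584, 255·4161584+16·66324735) = (33825484801,2122399680)

255 16
130049 8160
66324735 4161584
33825484801 2122399680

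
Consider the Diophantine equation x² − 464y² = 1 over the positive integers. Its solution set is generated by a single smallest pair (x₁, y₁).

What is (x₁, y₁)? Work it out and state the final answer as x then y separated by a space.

d=464: √d = [21; 1,1,5,1,1,1,5,1,1,42] (ℓ=10, even), read p_9/q_9
k=0  a_k=21  p_k/q_k = 21/1
…
k=2  a_k=1  p_k/q_k = 43/2
k=3  a_k=5  p_k/q_k = 237/11
…
k=5  a_k=1  p_k/q_k = 517/24
k=6  a_k=1  p_k/q_k = 797/37
k=7  a_k=5  p_k/q_k = 4502/209
k=8  a_k=1  p_k/q_k = 5299/246
k=9  a_k=1  p_k/q_k = 9801/455
→ (9801, 455).  Check: 9801²=96059601, 464·455²=96059600, difference 1.

9801 455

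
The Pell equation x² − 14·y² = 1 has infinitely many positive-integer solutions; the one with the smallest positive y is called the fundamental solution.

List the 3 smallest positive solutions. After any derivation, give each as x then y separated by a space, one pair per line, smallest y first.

√14 → a₀=3, period (1,2,1,6); ℓ=4 even so k=3
step 0: (3, 1)  from 3·(1,0) + (0,1)
step 1: (4, 1)  from 1·(3,1) + (1,0)
step 2: (11, 3)  from 2·(4,1) + (3,1)
step 3: (15, 4)  from 1·(11,3) + (4,1)
(x₁, y₁) = (15, 4);  15² − 14·4² = 1 ✓
n=2: (15,4)∘(15,4) = (15·15+14·4·4, 15·4+4·15) = (449,120)
n=3: (449,120)∘(15,4) = (15·449+14·4·120, 15·120+4·449) = (13455,3596)

15 4
449 120
13455 3596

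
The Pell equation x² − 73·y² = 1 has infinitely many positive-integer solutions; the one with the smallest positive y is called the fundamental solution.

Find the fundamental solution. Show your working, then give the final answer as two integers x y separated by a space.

√73 = [8; 1,1,5,5,1,1,16, …], period ℓ=7 (odd) → k=13
step 0: (8, 1)  from 8·(1,0) + (0,1)
…
step 12: (1241008, 145249)  from 1·(1040241,121751) + (200767,23498)
step 13: (2281249, 267000)  from 1·(1241008,145249) + (1040241,121751)
→ (2281249, 267000).  Check: 2281249²=5204097000001, 73·267000²=5204097000000, difference 1.

2281249 267000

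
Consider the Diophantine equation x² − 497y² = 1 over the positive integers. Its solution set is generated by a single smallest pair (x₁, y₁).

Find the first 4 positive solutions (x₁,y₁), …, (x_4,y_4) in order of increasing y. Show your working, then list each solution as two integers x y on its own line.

[22; 3,2,2,5,6,5,2,2,3,44] for √497; ℓ=10 ⇒ convergent index 9
step 0: (22, 1)  from 22·(1,0) + (0,1)
step 1: (67, 3)  from 3·(22,1) + (1,0)
step 2: (156, 7)  from 2·(67,3) + (22,1)
…
step 4: (2051, 92)  from 5·(379,17) + (156,7)
step 5: (12685, 569)  from 6·(2051,92) + (379,17)
step 6: (65476, 2937)  from 5·(12685,569) + (2051,92)
step 7: (143637, 6443)  from 2·(65476,2937) + (12685,569)
step 8: (352750, 15823)  from 2·(143637,6443) + (65476,2937)
step 9: (1201887, 53912)  from 3·(352750,15823) + (143637,6443)
→ (1201887, 53912).  Check: 1201887²=1444532360769, 497·53912²=1444532360768, difference 1.
k=2:  x_2 = 1201887·1201887+497·53912·53912 = 2889064721537,  y_2 = 1201887·53912+53912·1201887 = 129592263888
k=3:  x_3 = 1201887·2889064721537+497·53912·129592263888 = 6944658661946678751,  y_3 = 1201887·129592263888+53912·2889064721537 = 311510514535059400
k=4:  x_4 = 1201887·6944658661946678751+497·53912·311510514535059400 = 16693389930459326703284737,  y_4 = 1201887·311510514535059400+53912·6944658661946678751 = 748800875565868281911712

1201887 53912
2889064721537 129592263888
6944658661946678751 311510514535059400
16693389930459326703284737 748800875565868281911712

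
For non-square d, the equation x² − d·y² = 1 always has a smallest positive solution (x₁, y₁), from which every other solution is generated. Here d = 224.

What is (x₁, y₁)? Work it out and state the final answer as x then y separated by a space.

15 1

√224 → a₀=14, period (1,28); ℓ=2 even so k=1
i=0: a=14 ⇒ p=14, q=1
i=1: a=1 ⇒ p=15, q=1
fundamental: x₁=15, y₁=1  (since 225 − 224·1 = 1)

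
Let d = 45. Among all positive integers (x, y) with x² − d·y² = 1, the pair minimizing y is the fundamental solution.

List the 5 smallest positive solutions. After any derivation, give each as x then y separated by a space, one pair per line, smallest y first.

161 24
51841 7728
16692641 2488392
5374978561 801254496
1730726404001 258001459320

√45 → a₀=6, period (1,2,2,2,1,12); ℓ=6 even so k=5
k=0  a_k=6  p_k/q_k = 6/1
k=1  a_k=1  p_k/q_k = 7/1
…
k=3  a_k=2  p_k/q_k = 47/7
k=4  a_k=2  p_k/q_k = 114/17
k=5  a_k=1  p_k/q_k = 161/24
(x₁, y₁) = (161, 24);  161² − 45·24² = 1 ✓
k=2:  x_2 = 161·161+45·24·24 = 51841,  y_2 = 161·24+24·161 = 7728
k=3:  x_3 = 161·51841+45·24·7728 = 16692641,  y_3 = 161·7728+24·51841 = 2488392
k=4:  x_4 = 161·16692641+45·24·2488392 = 5374978561,  y_4 = 161·2488392+24·16692641 = 801254496
k=5:  x_5 = 161·5374978561+45·24·801254496 = 1730726404001,  y_5 = 161·801254496+24·5374978561 = 258001459320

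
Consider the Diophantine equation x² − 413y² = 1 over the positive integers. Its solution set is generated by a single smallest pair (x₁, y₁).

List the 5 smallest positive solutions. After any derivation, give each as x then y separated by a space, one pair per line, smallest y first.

113399 5580
25718666401 1265532840
5832942102300599 287020317040740
1322899602891852585601 65095633862940217680
300030984130833440606834999 14763559568560095172347900

√413 → a₀=20, period (3,9,1,4,1,9,3,40); ℓ=8 even so k=7
i=0: a=20 ⇒ p=20, q=1
i=1: a=3 ⇒ p=61, q=3
i=2: a=9 ⇒ p=569, q=28
i=3: a=1 ⇒ p=630, q=31
…
i=6: a=9 ⇒ p=36560, q=1799
i=7: a=3 ⇒ p=113399, q=5580
(x₁, y₁) = (113399, 5580);  113399² − 413·5580² = 1 ✓
(113399+5580√413)^2 = 25718666401 + 1265532840√413
(113399+5580√413)^3 = 5832942102300599 + 287020317040740√413
(113399+5580√413)^4 = 1322899602891852585601 + 65095633862940217680√413
(113399+5580√413)^5 = 300030984130833440606834999 + 14763559568560095172347900√413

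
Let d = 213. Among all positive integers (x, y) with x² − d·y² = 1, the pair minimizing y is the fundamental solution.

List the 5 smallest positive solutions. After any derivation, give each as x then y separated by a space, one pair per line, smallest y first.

d=213: √d = [14; 1,1,2,6,1,8,1,6,2,1,1,28] (ℓ=12, even), read p_11/q_11
k=0  a_k=14  p_k/q_k = 14/1
…
k=3  a_k=2  p_k/q_k = 73/5
k=4  a_k=6  p_k/q_k = 467/32
k=5  a_k=1  p_k/q_k = 540/37
k=6  a_k=8  p_k/q_k = 4787/328
…
k=8  a_k=6  p_k/q_k = 36749/2518
k=9  a_k=2  p_k/q_k = 78825/5401
k=10  a_k=1  p_k/q_k = 115574/7919
k=11  a_k=1  p_k/q_k = 194399/13320
(x₁, y₁) = (194399, 13320);  194399² − 213·13320² = 1 ✓
(x_2, y_2) = (194399·194399 + 213·13320·13320, 194399·13320 + 13320·194399) = (75581942401, 5178789360)
(x_3, y_3) = (194399·75581942401 + 213·13320·5178789360, 194399·5178789360 + 13320·75581942401) = (29386108041429599, 2013502945575960)
(x_4, y_4) = (194399·29386108041429599 + 213·13320·2013502945575960, 194399·2013502945575960 + 13320·29386108041429599) = (11425260034216163289601, 782845918228863306720)
(x_5, y_5) = (194399·11425260034216163289601 + 213·13320·782845918228863306720, 194399·782845918228863306720 + 13320·11425260034216163289601) = (4442118250753789746628859999, 304368927313532092980546600)

194399 13320
75581942401 5178789360
29386108041429599 2013502945575960
11425260034216163289601 782845918228863306720
4442118250753789746628859999 304368927313532092980546600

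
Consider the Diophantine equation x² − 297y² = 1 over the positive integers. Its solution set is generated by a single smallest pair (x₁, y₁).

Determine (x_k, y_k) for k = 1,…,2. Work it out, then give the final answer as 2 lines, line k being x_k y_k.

√297 = [17; 4,3,1,1,2,1,1,3,4,34, …], period ℓ=10 (even) → k=9
i=0: a=17 ⇒ p=17, q=1
i=1: a=4 ⇒ p=69, q=4
…
i=4: a=1 ⇒ p=517, q=30
i=5: a=2 ⇒ p=1327, q=77
…
i=8: a=3 ⇒ p=11357, q=659
i=9: a=4 ⇒ p=48599, q=2820
(x₁, y₁) = (48599, 2820);  48599² − 297·2820² = 1 ✓
k=2:  x_2 = 48599·48599+297·2820·2820 = 4723725601,  y_2 = 48599·2820+2820·48599 = 274098360

48599 2820
4723725601 274098360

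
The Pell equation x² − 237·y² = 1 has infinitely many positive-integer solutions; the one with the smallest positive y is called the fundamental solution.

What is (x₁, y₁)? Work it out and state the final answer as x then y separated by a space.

228151 14820

[15; 2,1,1,7,10,7,1,1,2,30] for √237; ℓ=10 ⇒ convergent index 9
step 0: (15, 1)  from 15·(1,0) + (0,1)
…
step 8: (90075, 5851)  from 1·(48001,3118) + (42074,2733)
step 9: (228151, 14820)  from 2·(90075,5851) + (48001,3118)
→ (228151, 14820).  Check: 228151²=52052878801, 237·14820²=52052878800, difference 1.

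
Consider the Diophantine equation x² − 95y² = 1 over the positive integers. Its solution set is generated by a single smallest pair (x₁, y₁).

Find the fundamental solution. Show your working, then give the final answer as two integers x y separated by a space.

√95 = [9; 1,2,1,18, …], period ℓ=4 (even) → k=3
k=0  a_k=9  p_k/q_k = 9/1
k=1  a_k=1  p_k/q_k = 10/1
k=2  a_k=2  p_k/q_k = 29/3
k=3  a_k=1  p_k/q_k = 39/4
→ (39, 4).  Check: 39²=1521, 95·4²=1520, difference 1.

39 4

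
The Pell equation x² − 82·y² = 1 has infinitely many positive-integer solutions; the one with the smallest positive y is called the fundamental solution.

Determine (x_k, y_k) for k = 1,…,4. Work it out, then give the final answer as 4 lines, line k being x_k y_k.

[9; 18] for √82; ℓ=1 ⇒ convergent index 1
k=0  a_k=9  p_k/q_k = 9/1
k=1  a_k=18  p_k/q_k = 163/18
fundamental: x₁=163, y₁=18  (since 26569 − 82·324 = 1)
(x_2, y_2) = (163·163 + 82·18·18, 163·18 + 18·163) = (53137, 5868)
(x_3, y_3) = (163·53137 + 82·18·5868, 163·5868 + 18·53137) = (17322499, 1912950)
(x_4, y_4) = (163·17322499 + 82·18·1912950, 163·1912950 + 18·17322499) = (5647081537, 623615832)

163 18
53137 5868
17322499 1912950
5647081537 623615832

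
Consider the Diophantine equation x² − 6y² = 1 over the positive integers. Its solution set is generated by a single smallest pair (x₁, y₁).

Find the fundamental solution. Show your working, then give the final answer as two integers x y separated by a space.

[2; 2,4] for √6; ℓ=2 ⇒ convergent index 1
k=0  a_k=2  p_k/q_k = 2/1
k=1  a_k=2  p_k/q_k = 5/2
→ (5, 2).  Check: 5²=25, 6·2²=24, difference 1.

5 2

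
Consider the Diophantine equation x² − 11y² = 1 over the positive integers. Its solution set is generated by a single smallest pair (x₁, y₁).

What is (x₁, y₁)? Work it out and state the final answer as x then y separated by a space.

10 3

√11 → a₀=3, period (3,6); ℓ=2 even so k=1
i=0: a=3 ⇒ p=3, q=1
i=1: a=3 ⇒ p=10, q=3
→ (10, 3).  Check: 10²=100, 11·3²=99, difference 1.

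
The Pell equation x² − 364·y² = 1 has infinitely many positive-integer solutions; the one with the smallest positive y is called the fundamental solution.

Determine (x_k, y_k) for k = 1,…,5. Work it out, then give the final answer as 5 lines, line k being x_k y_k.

4954951 259710
49103078824801 2573700648420
486606699052048124551 25505121203178395130
4822224700149240710505379201 252753251621617410554928840
47787774200457874208819626306623751 2504759953751544114971907242978550

√364 = [19; 12,1,2,3,1,8,1,3,2,1,12,38, …], period ℓ=12 (even) → k=11
a_0=19:  p_0=19·1+0=19,  q_0=19·0+1=1
a_1=12:  p_1=12·19+1=229,  q_1=12·1+0=12
a_2=1:  p_2=1·229+19=248,  q_2=1·12+1=13
a_3=2:  p_3=2·248+229=725,  q_3=2·13+12=38
a_4=3:  p_4=3·725+248=2423,  q_4=3·38+13=127
a_5=1:  p_5=1·2423+725=3148,  q_5=1·127+38=165
…
a_7=1:  p_7=1·27607+3148=30755,  q_7=1·1447+165=1612
a_8=3:  p_8=3·30755+27607=119872,  q_8=3·1612+1447=6283
…
a_10=1:  p_10=1·270499+119872=390371,  q_10=1·14178+6283=20461
a_11=12:  p_11=12·390371+270499=4954951,  q_11=12·20461+14178=259710
fundamental: x₁=4954951, y₁=259710  (since 24551539412401 − 364·67449284100 = 1)
n=2: (4954951,259710)∘(4954951,259710) = (4954951·4954951+364·259710·259710, 4954951·259710+259710·4954951) = (49103078824801,2573700648420)
n=3: (49103078824801,2573700648420)∘(4954951,259710) = (4954951·49103078824801+364·259710·2573700648420, 4954951·2573700648420+259710·49103078824801) = (486606699052048124551,25505121203178395130)
n=4: (486606699052048124551,25505121203178395130)∘(4954951,259710) = (4954951·486606699052048124551+364·259710·25505121203178395130, 4954951·25505121203178395130+259710·486606699052048124551) = (4822224700149240710505379201,252753251621617410554928840)
n=5: (4822224700149240710505379201,252753251621617410554928840)∘(4954951,259710) = (4954951·4822224700149240710505379201+364·259710·252753251621617410554928840, 4954951·252753251621617410554928840+259710·4822224700149240710505379201) = (47787774200457874208819626306623751,2504759953751544114971907242978550)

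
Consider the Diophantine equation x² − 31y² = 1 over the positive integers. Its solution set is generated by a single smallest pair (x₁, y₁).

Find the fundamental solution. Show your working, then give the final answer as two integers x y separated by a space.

1520 273

√31 → a₀=5, period (1,1,3,5,3,1,1,10); ℓ=8 even so k=7
a_0=5:  p_0=5·1+0=5,  q_0=5·0+1=1
…
a_4=5:  p_4=5·39+11=206,  q_4=5·7+2=37
a_5=3:  p_5=3·206+39=657,  q_5=3·37+7=118
a_6=1:  p_6=1·657+206=863,  q_6=1·118+37=155
a_7=1:  p_7=1·863+657=1520,  q_7=1·155+118=273
fundamental: x₁=1520, y₁=273  (since 2310400 − 31·74529 = 1)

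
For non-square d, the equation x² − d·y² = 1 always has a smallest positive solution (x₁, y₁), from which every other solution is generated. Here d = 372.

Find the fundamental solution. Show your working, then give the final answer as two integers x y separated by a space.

12151 630

d=372: √d = [19; 3,2,12,2,3,38] (ℓ=6, even), read p_5/q_5
a_0=19:  p_0=19·1+0=19,  q_0=19·0+1=1
…
a_4=2:  p_4=2·1678+135=3491,  q_4=2·87+7=181
a_5=3:  p_5=3·3491+1678=12151,  q_5=3·181+87=630
(x₁, y₁) = (12151, 630);  12151² − 372·630² = 1 ✓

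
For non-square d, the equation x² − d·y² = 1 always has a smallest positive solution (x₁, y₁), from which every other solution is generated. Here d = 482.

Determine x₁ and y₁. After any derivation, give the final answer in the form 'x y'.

483 22

√482 = [21; 1,20,1,42, …], period ℓ=4 (even) → k=3
step 0: (21, 1)  from 21·(1,0) + (0,1)
step 1: (22, 1)  from 1·(21,1) + (1,0)
step 2: (461, 21)  from 20·(22,1) + (21,1)
step 3: (483, 22)  from 1·(461,21) + (22,1)
(x₁, y₁) = (483, 22);  483² − 482·22² = 1 ✓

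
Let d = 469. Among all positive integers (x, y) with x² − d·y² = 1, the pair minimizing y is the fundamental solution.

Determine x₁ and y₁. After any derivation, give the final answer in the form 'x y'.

d=469: √d = [21; 1,1,1,10,6,10,1,1,1,42] (ℓ=10, even), read p_9/q_9
k=0  a_k=21  p_k/q_k = 21/1
k=1  a_k=1  p_k/q_k = 22/1
k=2  a_k=1  p_k/q_k = 43/2
k=3  a_k=1  p_k/q_k = 65/3
k=4  a_k=10  p_k/q_k = 693/32
…
k=6  a_k=10  p_k/q_k = 42923/1982
…
k=8  a_k=1  p_k/q_k = 90069/4159
k=9  a_k=1  p_k/q_k = 137215/6336
fundamental: x₁=137215, y₁=6336  (since 18827956225 − 469·40144896 = 1)

137215 6336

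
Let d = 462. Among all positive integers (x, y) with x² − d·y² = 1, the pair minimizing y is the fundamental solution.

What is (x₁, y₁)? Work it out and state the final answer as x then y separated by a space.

√462 = [21; 2,42, …], period ℓ=2 (even) → k=1
k=0  a_k=21  p_k/q_k = 21/1
k=1  a_k=2  p_k/q_k = 43/2
(x₁, y₁) = (43, 2);  43² − 462·2² = 1 ✓

43 2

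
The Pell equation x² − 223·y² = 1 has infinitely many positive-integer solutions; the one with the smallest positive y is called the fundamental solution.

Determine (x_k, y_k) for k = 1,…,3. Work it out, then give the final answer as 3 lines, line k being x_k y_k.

224 15
100351 6720
44957024 3010545

[14; 1,13,1,28] for √223; ℓ=4 ⇒ convergent index 3
k=0  a_k=14  p_k/q_k = 14/1
…
k=2  a_k=13  p_k/q_k = 209/14
k=3  a_k=1  p_k/q_k = 224/15
(x₁, y₁) = (224, 15);  224² − 223·15² = 1 ✓
k=2:  x_2 = 224·224+223·15·15 = 100351,  y_2 = 224·15+15·224 = 6720
k=3:  x_3 = 224·100351+223·15·6720 = 44957024,  y_3 = 224·6720+15·100351 = 3010545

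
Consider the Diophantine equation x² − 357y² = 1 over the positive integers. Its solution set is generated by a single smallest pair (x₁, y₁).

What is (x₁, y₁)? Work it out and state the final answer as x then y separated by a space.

3401 180

√357 = [18; 1,8,2,8,1,36, …], period ℓ=6 (even) → k=5
i=0: a=18 ⇒ p=18, q=1
i=1: a=1 ⇒ p=19, q=1
i=2: a=8 ⇒ p=170, q=9
…
i=4: a=8 ⇒ p=3042, q=161
i=5: a=1 ⇒ p=3401, q=180
→ (3401, 180).  Check: 3401²=11566801, 357·180²=11566800, difference 1.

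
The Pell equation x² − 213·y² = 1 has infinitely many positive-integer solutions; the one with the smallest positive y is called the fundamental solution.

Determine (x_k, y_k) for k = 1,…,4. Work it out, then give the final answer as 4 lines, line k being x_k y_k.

[14; 1,1,2,6,1,8,1,6,2,1,1,28] for √213; ℓ=12 ⇒ convergent index 11
step 0: (14, 1)  from 14·(1,0) + (0,1)
…
step 2: (29, 2)  from 1·(15,1) + (14,1)
step 3: (73, 5)  from 2·(29,2) + (15,1)
step 4: (467, 32)  from 6·(73,5) + (29,2)
step 5: (540, 37)  from 1·(467,32) + (73,5)
step 6: (4787, 328)  from 8·(540,37) + (467,32)
step 7: (5327, 365)  from 1·(4787,328) + (540,37)
step 8: (36749, 2518)  from 6·(5327,365) + (4787,328)
step 9: (78825, 5401)  from 2·(36749,2518) + (5327,365)
step 10: (115574, 7919)  from 1·(78825,5401) + (36749,2518)
step 11: (194399, 13320)  from 1·(115574,7919) + (78825,5401)
→ (194399, 13320).  Check: 194399²=37790971201, 213·13320²=37790971200, difference 1.
k=2:  x_2 = 194399·194399+213·13320·13320 = 75581942401,  y_2 = 194399·13320+13320·194399 = 5178789360
k=3:  x_3 = 194399·75581942401+213·13320·5178789360 = 29386108041429599,  y_3 = 194399·5178789360+13320·75581942401 = 2013502945575960
k=4:  x_4 = 194399·29386108041429599+213·13320·2013502945575960 = 11425260034216163289601,  y_4 = 194399·2013502945575960+13320·29386108041429599 = 782845918228863306720

194399 13320
75581942401 5178789360
29386108041429599 2013502945575960
11425260034216163289601 782845918228863306720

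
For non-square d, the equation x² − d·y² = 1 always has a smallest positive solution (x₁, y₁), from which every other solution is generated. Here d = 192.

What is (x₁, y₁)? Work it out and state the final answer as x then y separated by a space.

97 7

√192 = [13; 1,5,1,26, …], period ℓ=4 (even) → k=3
k=0  a_k=13  p_k/q_k = 13/1
…
k=2  a_k=5  p_k/q_k = 83/6
k=3  a_k=1  p_k/q_k = 97/7
→ (97, 7).  Check: 97²=9409, 192·7²=9408, difference 1.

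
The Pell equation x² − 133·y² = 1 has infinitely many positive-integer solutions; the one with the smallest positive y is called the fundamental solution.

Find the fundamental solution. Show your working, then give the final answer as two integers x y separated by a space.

√133 = [11; 1,1,7,5,1,…,1,1,22, …], period ℓ=16 (even) → k=15
a_0=11:  p_0=11·1+0=11,  q_0=11·0+1=1
…
a_3=7:  p_3=7·23+12=173,  q_3=7·2+1=15
a_4=5:  p_4=5·173+23=888,  q_4=5·15+2=77
a_5=1:  p_5=1·888+173=1061,  q_5=1·77+15=92
…
a_7=1:  p_7=1·1949+1061=3010,  q_7=1·169+92=261
a_8=2:  p_8=2·3010+1949=7969,  q_8=2·261+169=691
a_9=1:  p_9=1·7969+3010=10979,  q_9=1·691+261=952
…
a_11=1:  p_11=1·18948+10979=29927,  q_11=1·1643+952=2595
a_12=5:  p_12=5·29927+18948=168583,  q_12=5·2595+1643=14618
a_13=7:  p_13=7·168583+29927=1210008,  q_13=7·14618+2595=104921
a_14=1:  p_14=1·1210008+168583=1378591,  q_14=1·104921+14618=119539
a_15=1:  p_15=1·1378591+1210008=2588599,  q_15=1·119539+104921=224460
(x₁, y₁) = (2588599, 224460);  2588599² − 133·224460² = 1 ✓

2588599 224460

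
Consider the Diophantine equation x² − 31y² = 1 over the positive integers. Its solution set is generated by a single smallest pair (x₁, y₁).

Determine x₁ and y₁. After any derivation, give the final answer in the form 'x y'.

√31 = [5; 1,1,3,5,3,1,1,10, …], period ℓ=8 (even) → k=7
step 0: (5, 1)  from 5·(1,0) + (0,1)
…
step 2: (11, 2)  from 1·(6,1) + (5,1)
…
step 5: (657, 118)  from 3·(206,37) + (39,7)
step 6: (863, 155)  from 1·(657,118) + (206,37)
step 7: (1520, 273)  from 1·(863,155) + (657,118)
fundamental: x₁=1520, y₁=273  (since 2310400 − 31·74529 = 1)

1520 273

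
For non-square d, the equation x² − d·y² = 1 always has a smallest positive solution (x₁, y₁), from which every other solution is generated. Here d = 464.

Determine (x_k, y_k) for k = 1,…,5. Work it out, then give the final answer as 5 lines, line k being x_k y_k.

[21; 1,1,5,1,1,1,5,1,1,42] for √464; ℓ=10 ⇒ convergent index 9
i=0: a=21 ⇒ p=21, q=1
…
i=2: a=1 ⇒ p=43, q=2
…
i=5: a=1 ⇒ p=517, q=24
i=6: a=1 ⇒ p=797, q=37
i=7: a=5 ⇒ p=4502, q=209
i=8: a=1 ⇒ p=5299, q=246
i=9: a=1 ⇒ p=9801, q=455
→ (9801, 455).  Check: 9801²=96059601, 464·455²=96059600, difference 1.
(x_2, y_2) = (9801·9801 + 464·455·455, 9801·455 + 455·9801) = (192119201, 8918910)
(x_3, y_3) = (9801·192119201 + 464·455·8918910, 9801·8918910 + 455·192119201) = (3765920568201, 174828473365)
(x_4, y_4) = (9801·3765920568201 + 464·455·174828473365, 9801·174828473365 + 455·3765920568201) = (73819574785756801, 3426987725981820)
(x_5, y_5) = (9801·73819574785756801 + 464·455·3426987725981820, 9801·3426987725981820 + 455·73819574785756801) = (1447011301184484245001, 67175813229867162275)

9801 455
192119201 8918910
3765920568201 174828473365
73819574785756801 3426987725981820
1447011301184484245001 67175813229867162275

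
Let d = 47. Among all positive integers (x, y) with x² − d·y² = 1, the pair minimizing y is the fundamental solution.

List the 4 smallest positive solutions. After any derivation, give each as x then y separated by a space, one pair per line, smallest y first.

d=47: √d = [6; 1,5,1,12] (ℓ=4, even), read p_3/q_3
step 0: (6, 1)  from 6·(1,0) + (0,1)
step 1: (7, 1)  from 1·(6,1) + (1,0)
step 2: (41, 6)  from 5·(7,1) + (6,1)
step 3: (48, 7)  from 1·(41,6) + (7,1)
→ (48, 7).  Check: 48²=2304, 47·7²=2303, difference 1.
(48+7√47)^2 = 4607 + 672√47
(48+7√47)^3 = 442224 + 64505√47
(48+7√47)^4 = 42448897 + 6191808√47

48 7
4607 672
442224 64505
42448897 6191808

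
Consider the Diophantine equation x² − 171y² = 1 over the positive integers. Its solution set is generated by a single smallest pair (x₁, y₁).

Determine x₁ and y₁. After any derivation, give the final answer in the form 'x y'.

170 13

[13; 13,26] for √171; ℓ=2 ⇒ convergent index 1
k=0  a_k=13  p_k/q_k = 13/1
k=1  a_k=13  p_k/q_k = 170/13
(x₁, y₁) = (170, 13);  170² − 171·13² = 1 ✓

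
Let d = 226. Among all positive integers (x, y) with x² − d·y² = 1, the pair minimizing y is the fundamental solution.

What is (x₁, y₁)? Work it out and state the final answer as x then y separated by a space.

451 30

[15; 30] for √226; ℓ=1 ⇒ convergent index 1
i=0: a=15 ⇒ p=15, q=1
i=1: a=30 ⇒ p=451, q=30
fundamental: x₁=451, y₁=30  (since 203401 − 226·900 = 1)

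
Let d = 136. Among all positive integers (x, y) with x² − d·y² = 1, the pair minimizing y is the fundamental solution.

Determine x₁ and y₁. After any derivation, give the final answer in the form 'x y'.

d=136: √d = [11; 1,1,1,22] (ℓ=4, even), read p_3/q_3
k=0  a_k=11  p_k/q_k = 11/1
k=1  a_k=1  p_k/q_k = 12/1
k=2  a_k=1  p_k/q_k = 23/2
k=3  a_k=1  p_k/q_k = 35/3
fundamental: x₁=35, y₁=3  (since 1225 − 136·9 = 1)

35 3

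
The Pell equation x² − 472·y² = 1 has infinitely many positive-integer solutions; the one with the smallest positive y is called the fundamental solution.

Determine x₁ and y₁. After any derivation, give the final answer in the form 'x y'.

√472 = [21; 1,2,1,1,1,…,2,1,42, …], period ℓ=14 (even) → k=13
i=0: a=21 ⇒ p=21, q=1
i=1: a=1 ⇒ p=22, q=1
…
i=3: a=1 ⇒ p=87, q=4
…
i=11: a=1 ⇒ p=84230, q=3877
i=12: a=2 ⇒ p=222687, q=10250
i=13: a=1 ⇒ p=306917, q=14127
→ (306917, 14127).  Check: 306917²=94198044889, 472·14127²=94198044888, difference 1.

306917 14127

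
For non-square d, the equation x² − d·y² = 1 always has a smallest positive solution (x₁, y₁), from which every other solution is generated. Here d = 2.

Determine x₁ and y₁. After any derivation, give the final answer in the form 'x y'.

[1; 2] for √2; ℓ=1 ⇒ convergent index 1
a_0=1:  p_0=1·1+0=1,  q_0=1·0+1=1
a_1=2:  p_1=2·1+1=3,  q_1=2·1+0=2
(x₁, y₁) = (3, 2);  3² − 2·2² = 1 ✓

3 2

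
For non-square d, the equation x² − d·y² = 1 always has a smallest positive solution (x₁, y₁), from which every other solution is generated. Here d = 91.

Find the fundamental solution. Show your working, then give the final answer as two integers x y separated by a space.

d=91: √d = [9; 1,1,5,1,5,1,1,18] (ℓ=8, even), read p_7/q_7
a_0=9:  p_0=9·1+0=9,  q_0=9·0+1=1
a_1=1:  p_1=1·9+1=10,  q_1=1·1+0=1
a_2=1:  p_2=1·10+9=19,  q_2=1·1+1=2
a_3=5:  p_3=5·19+10=105,  q_3=5·2+1=11
a_4=1:  p_4=1·105+19=124,  q_4=1·11+2=13
…
a_6=1:  p_6=1·725+124=849,  q_6=1·76+13=89
a_7=1:  p_7=1·849+725=1574,  q_7=1·89+76=165
→ (1574, 165).  Check: 1574²=2477476, 91·165²=2477475, difference 1.

1574 165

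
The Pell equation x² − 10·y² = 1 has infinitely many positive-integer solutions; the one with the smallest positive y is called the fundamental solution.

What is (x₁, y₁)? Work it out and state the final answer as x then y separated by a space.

d=10: √d = [3; 6] (ℓ=1, odd), read p_1/q_1
k=0  a_k=3  p_k/q_k = 3/1
k=1  a_k=6  p_k/q_k = 19/6
(x₁, y₁) = (19, 6);  19² − 10·6² = 1 ✓

19 6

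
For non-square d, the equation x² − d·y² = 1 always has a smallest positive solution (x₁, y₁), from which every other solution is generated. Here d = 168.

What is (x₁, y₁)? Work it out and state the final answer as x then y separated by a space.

[12; 1,24] for √168; ℓ=2 ⇒ convergent index 1
k=0  a_k=12  p_k/q_k = 12/1
k=1  a_k=1  p_k/q_k = 13/1
→ (13, 1).  Check: 13²=169, 168·1²=168, difference 1.

13 1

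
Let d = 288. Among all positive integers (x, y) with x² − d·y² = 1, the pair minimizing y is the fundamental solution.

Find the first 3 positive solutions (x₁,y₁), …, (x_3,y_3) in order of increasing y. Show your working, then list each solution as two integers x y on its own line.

17 1
577 34
19601 1155

√288 → a₀=16, period (1,32); ℓ=2 even so k=1
step 0: (16, 1)  from 16·(1,0) + (0,1)
step 1: (17, 1)  from 1·(16,1) + (1,0)
(x₁, y₁) = (17, 1);  17² − 288·1² = 1 ✓
(x_2, y_2) = (17·17 + 288·1·1, 17·1 + 1·17) = (577, 34)
(x_3, y_3) = (17·577 + 288·1·34, 17·34 + 1·577) = (19601, 1155)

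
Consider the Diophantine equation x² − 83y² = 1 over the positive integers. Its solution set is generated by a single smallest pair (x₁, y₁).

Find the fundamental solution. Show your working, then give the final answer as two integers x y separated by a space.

[9; 9,18] for √83; ℓ=2 ⇒ convergent index 1
k=0  a_k=9  p_k/q_k = 9/1
k=1  a_k=9  p_k/q_k = 82/9
fundamental: x₁=82, y₁=9  (since 6724 − 83·81 = 1)

82 9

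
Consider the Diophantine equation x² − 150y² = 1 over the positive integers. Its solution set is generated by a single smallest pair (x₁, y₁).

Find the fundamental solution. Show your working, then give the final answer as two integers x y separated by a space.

d=150: √d = [12; 4,24] (ℓ=2, even), read p_1/q_1
a_0=12:  p_0=12·1+0=12,  q_0=12·0+1=1
a_1=4:  p_1=4·12+1=49,  q_1=4·1+0=4
→ (49, 4).  Check: 49²=2401, 150·4²=2400, difference 1.

49 4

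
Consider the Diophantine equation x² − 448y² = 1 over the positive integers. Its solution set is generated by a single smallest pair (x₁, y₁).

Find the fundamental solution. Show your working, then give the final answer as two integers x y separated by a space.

127 6

√448 = [21; 6,42, …], period ℓ=2 (even) → k=1
i=0: a=21 ⇒ p=21, q=1
i=1: a=6 ⇒ p=127, q=6
fundamental: x₁=127, y₁=6  (since 16129 − 448·36 = 1)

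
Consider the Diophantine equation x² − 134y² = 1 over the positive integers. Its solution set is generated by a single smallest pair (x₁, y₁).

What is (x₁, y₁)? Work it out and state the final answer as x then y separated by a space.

d=134: √d = [11; 1,1,2,1,3,…,1,1,22] (ℓ=14, even), read p_13/q_13
step 0: (11, 1)  from 11·(1,0) + (0,1)
step 1: (12, 1)  from 1·(11,1) + (1,0)
…
step 6: (382, 33)  from 1·(301,26) + (81,7)
step 7: (4121, 356)  from 10·(382,33) + (301,26)
step 8: (4503, 389)  from 1·(4121,356) + (382,33)
step 9: (17630, 1523)  from 3·(4503,389) + (4121,356)
step 10: (22133, 1912)  from 1·(17630,1523) + (4503,389)
…
step 12: (84029, 7259)  from 1·(61896,5347) + (22133,1912)
step 13: (145925, 12606)  from 1·(84029,7259) + (61896,5347)
fundamental: x₁=145925, y₁=12606  (since 21294105625 − 134·158911236 = 1)

145925 12606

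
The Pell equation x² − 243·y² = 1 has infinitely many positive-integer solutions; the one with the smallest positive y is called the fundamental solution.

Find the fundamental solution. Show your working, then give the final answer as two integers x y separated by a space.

70226 4505

d=243: √d = [15; 1,1,2,3,15,3,2,1,1,30] (ℓ=10, even), read p_9/q_9
i=0: a=15 ⇒ p=15, q=1
…
i=4: a=3 ⇒ p=265, q=17
i=5: a=15 ⇒ p=4053, q=260
…
i=8: a=1 ⇒ p=41325, q=2651
i=9: a=1 ⇒ p=70226, q=4505
→ (70226, 4505).  Check: 70226²=4931691076, 243·4505²=4931691075, difference 1.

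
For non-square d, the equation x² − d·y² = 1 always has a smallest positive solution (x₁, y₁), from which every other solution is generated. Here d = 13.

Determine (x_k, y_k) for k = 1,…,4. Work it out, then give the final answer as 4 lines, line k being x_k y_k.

649 180
842401 233640
1093435849 303264540
1419278889601 393637139280

[3; 1,1,1,1,6] for √13; ℓ=5 ⇒ convergent index 9
a_0=3:  p_0=3·1+0=3,  q_0=3·0+1=1
…
a_4=1:  p_4=1·11+7=18,  q_4=1·3+2=5
…
a_8=1:  p_8=1·256+137=393,  q_8=1·71+38=109
a_9=1:  p_9=1·393+256=649,  q_9=1·109+71=180
→ (649, 180).  Check: 649²=421201, 13·180²=421200, difference 1.
k=2:  x_2 = 649·649+13·180·180 = 842401,  y_2 = 649·180+180·649 = 233640
k=3:  x_3 = 649·842401+13·180·233640 = 1093435849,  y_3 = 649·233640+180·842401 = 303264540
k=4:  x_4 = 649·1093435849+13·180·303264540 = 1419278889601,  y_4 = 649·303264540+180·1093435849 = 393637139280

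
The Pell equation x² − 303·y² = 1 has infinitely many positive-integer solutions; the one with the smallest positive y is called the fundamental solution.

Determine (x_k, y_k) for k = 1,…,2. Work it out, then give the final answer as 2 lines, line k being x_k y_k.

2524 145
12741151 731960

d=303: √d = [17; 2,2,5,2,2,34] (ℓ=6, even), read p_5/q_5
i=0: a=17 ⇒ p=17, q=1
…
i=2: a=2 ⇒ p=87, q=5
i=3: a=5 ⇒ p=470, q=27
i=4: a=2 ⇒ p=1027, q=59
i=5: a=2 ⇒ p=2524, q=145
fundamental: x₁=2524, y₁=145  (since 6370576 − 303·21025 = 1)
n=2: (2524,145)∘(2524,145) = (2524·2524+303·145·145, 2524·145+145·2524) = (12741151,731960)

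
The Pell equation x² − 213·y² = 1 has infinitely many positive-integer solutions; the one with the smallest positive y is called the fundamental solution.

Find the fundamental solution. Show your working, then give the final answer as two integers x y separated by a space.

194399 13320

[14; 1,1,2,6,1,8,1,6,2,1,1,28] for √213; ℓ=12 ⇒ convergent index 11
k=0  a_k=14  p_k/q_k = 14/1
…
k=3  a_k=2  p_k/q_k = 73/5
k=4  a_k=6  p_k/q_k = 467/32
…
k=7  a_k=1  p_k/q_k = 5327/365
…
k=9  a_k=2  p_k/q_k = 78825/5401
k=10  a_k=1  p_k/q_k = 115574/7919
k=11  a_k=1  p_k/q_k = 194399/13320
fundamental: x₁=194399, y₁=13320  (since 37790971201 − 213·177422400 = 1)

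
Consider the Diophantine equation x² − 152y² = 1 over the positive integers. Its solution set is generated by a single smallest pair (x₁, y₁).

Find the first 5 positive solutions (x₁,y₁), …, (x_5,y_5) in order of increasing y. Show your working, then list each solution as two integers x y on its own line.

37 3
2737 222
202501 16425
14982337 1215228
1108490437 89910447

√152 → a₀=12, period (3,24); ℓ=2 even so k=1
a_0=12:  p_0=12·1+0=12,  q_0=12·0+1=1
a_1=3:  p_1=3·12+1=37,  q_1=3·1+0=3
(x₁, y₁) = (37, 3);  37² − 152·3² = 1 ✓
k=2:  x_2 = 37·37+152·3·3 = 2737,  y_2 = 37·3+3·37 = 222
k=3:  x_3 = 37·2737+152·3·222 = 202501,  y_3 = 37·222+3·2737 = 16425
k=4:  x_4 = 37·202501+152·3·16425 = 14982337,  y_4 = 37·16425+3·202501 = 1215228
k=5:  x_5 = 37·14982337+152·3·1215228 = 1108490437,  y_5 = 37·1215228+3·14982337 = 89910447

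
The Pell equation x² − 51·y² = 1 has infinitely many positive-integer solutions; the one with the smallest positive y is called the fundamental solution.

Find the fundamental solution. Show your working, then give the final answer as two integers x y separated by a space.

√51 → a₀=7, period (7,14); ℓ=2 even so k=1
step 0: (7, 1)  from 7·(1,0) + (0,1)
step 1: (50, 7)  from 7·(7,1) + (1,0)
fundamental: x₁=50, y₁=7  (since 2500 − 51·49 = 1)

50 7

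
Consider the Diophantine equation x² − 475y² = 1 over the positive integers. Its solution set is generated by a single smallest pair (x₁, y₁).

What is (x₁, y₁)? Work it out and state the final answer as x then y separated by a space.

57799 2652

[21; 1,3,1,6,2,6,1,3,1,42] for √475; ℓ=10 ⇒ convergent index 9
step 0: (21, 1)  from 21·(1,0) + (0,1)
…
step 7: (11878, 545)  from 1·(10287,472) + (1591,73)
step 8: (45921, 2107)  from 3·(11878,545) + (10287,472)
step 9: (57799, 2652)  from 1·(45921,2107) + (11878,545)
(x₁, y₁) = (57799, 2652);  57799² − 475·2652² = 1 ✓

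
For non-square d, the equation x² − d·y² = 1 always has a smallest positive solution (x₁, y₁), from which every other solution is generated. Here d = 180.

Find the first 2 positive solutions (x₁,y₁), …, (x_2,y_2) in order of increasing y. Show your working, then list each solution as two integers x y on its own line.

161 12
51841 3864

[13; 2,2,2,26] for √180; ℓ=4 ⇒ convergent index 3
step 0: (13, 1)  from 13·(1,0) + (0,1)
…
step 2: (67, 5)  from 2·(27,2) + (13,1)
step 3: (161, 12)  from 2·(67,5) + (27,2)
→ (161, 12).  Check: 161²=25921, 180·12²=25920, difference 1.
(161+12√180)^2 = 51841 + 3864√180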